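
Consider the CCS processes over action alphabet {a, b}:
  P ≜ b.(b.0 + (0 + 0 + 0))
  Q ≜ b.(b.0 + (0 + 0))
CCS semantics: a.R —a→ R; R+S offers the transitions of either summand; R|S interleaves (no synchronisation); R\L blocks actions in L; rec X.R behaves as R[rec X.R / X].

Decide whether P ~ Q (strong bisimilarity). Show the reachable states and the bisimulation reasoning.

Reachable graph of P (3 states):
  p0 = b.(b.0 + (0 + 0 + 0)) → —b→ p1
  p1 = b.0 + (0 + 0 + 0) → —b→ p2
  p2 = 0 → ·
Reachable graph of Q (3 states):
  q0 = b.(b.0 + (0 + 0)) → —b→ q1
  q1 = b.0 + (0 + 0) → —b→ q2
  q2 = 0 → ·
Partition-refinement fixed point:
  B0 = {p0, q0}
  B1 = {p1, q1}
  B2 = {p2, q2}
p0 ∈ B0, q0 ∈ B0 → same block

YES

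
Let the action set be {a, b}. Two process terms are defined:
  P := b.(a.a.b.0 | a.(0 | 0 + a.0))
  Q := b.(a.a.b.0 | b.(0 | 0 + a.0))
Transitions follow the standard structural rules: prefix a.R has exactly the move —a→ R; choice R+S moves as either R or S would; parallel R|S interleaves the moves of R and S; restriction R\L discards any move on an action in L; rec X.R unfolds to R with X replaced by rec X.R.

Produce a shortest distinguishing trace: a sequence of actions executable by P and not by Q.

baaa

LTS(P): 13 reachable states
  u0 = b.(a.a.b.0 | a.(0 | 0 + a.0)) | —b→ u1
  u1 = a.a.b.0 | a.(0 | 0 + a.0) | —a→ u2, —a→ u3
  u2 = a.a.b.0 | (0 | 0 + a.0) | —a→ u4, —a→ u5
  u3 = a.b.0 | a.(0 | 0 + a.0) | —a→ u5, —a→ u6
  u4 = a.a.b.0 | 0 | —a→ u7
  u5 = a.b.0 | (0 | 0 + a.0) | —a→ u7, —a→ u8
  u6 = b.0 | a.(0 | 0 + a.0) | —a→ u8, —b→ u9
  u7 = a.b.0 | 0 | —a→ u10
  u8 = b.0 | (0 | 0 + a.0) | —a→ u10, —b→ u11
  u9 = 0 | a.(0 | 0 + a.0) | —a→ u11
  u10 = b.0 | 0 | —b→ u12
  u11 = 0 | (0 | 0 + a.0) | —a→ u12
  u12 = 0 | 0 | ·
LTS(Q): 13 reachable states
  v0 = b.(a.a.b.0 | b.(0 | 0 + a.0)) | —b→ v1
  v1 = a.a.b.0 | b.(0 | 0 + a.0) | —a→ v2, —b→ v3
  v2 = a.b.0 | b.(0 | 0 + a.0) | —a→ v4, —b→ v5
  v3 = a.a.b.0 | (0 | 0 + a.0) | —a→ v5, —a→ v6
  v4 = b.0 | b.(0 | 0 + a.0) | —b→ v7, —b→ v8
  v5 = a.b.0 | (0 | 0 + a.0) | —a→ v8, —a→ v9
  v6 = a.a.b.0 | 0 | —a→ v9
  v7 = 0 | b.(0 | 0 + a.0) | —b→ v10
  v8 = b.0 | (0 | 0 + a.0) | —a→ v11, —b→ v10
  v9 = a.b.0 | 0 | —a→ v11
  v10 = 0 | (0 | 0 + a.0) | —a→ v12
  v11 = b.0 | 0 | —b→ v12
  v12 = 0 | 0 | ·
Trace ⟨baaa⟩ through P, begin at {u0}:
  step 1 (b): {u1}
  step 2 (a): {u2, u3}
  step 3 (a): {u4, u5, u6}
  step 4 (a): {u7, u8}
  — P admits the full trace.
Trace ⟨baaa⟩ through Q, begin at {v0}:
  step 1 (b): {v1}
  step 2 (a): {v2}
  step 3 (a): {v4}
  step 4 (a): ∅ (Q stuck)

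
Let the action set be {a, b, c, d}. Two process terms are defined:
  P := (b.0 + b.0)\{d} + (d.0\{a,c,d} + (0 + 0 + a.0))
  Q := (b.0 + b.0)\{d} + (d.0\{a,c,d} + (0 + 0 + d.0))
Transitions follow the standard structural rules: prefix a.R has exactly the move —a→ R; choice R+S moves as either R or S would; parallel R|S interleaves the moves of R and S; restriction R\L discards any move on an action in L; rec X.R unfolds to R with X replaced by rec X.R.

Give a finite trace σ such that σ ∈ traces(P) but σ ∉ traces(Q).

Reachable graph of P (4 states):
  p0 = (b.0 + b.0)\{d} + (d.0\{a,c,d} + (0 + 0 + a.0)) → -a-> p1, -b-> p2, -d-> p3
  p1 = 0 → ∅
  p2 = 0\{d} → ∅
  p3 = 0\{a,c,d} → ∅
Reachable graph of Q (4 states):
  q0 = (b.0 + b.0)\{d} + (d.0\{a,c,d} + (0 + 0 + d.0)) → -b-> q1, -d-> q2, -d-> q3
  q1 = 0\{d} → ∅
  q2 = 0 → ∅
  q3 = 0\{a,c,d} → ∅
Run σ = ⟨a⟩ on P: start {p0}
  [1] a ⇒ {p1}
  — P admits the full trace.
Run σ = ⟨a⟩ on Q: start {q0}
  [1] a ⇒ ∅  — Q cannot continue

a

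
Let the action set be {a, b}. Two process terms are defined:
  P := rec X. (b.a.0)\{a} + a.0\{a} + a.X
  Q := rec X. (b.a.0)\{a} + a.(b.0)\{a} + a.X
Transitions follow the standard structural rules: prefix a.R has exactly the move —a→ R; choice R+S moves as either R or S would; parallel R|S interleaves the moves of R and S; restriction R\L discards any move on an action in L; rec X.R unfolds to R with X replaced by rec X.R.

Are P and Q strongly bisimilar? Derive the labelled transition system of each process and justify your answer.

P ≁ Q

LTS(P): 3 reachable states
  u0 = rec X. (b.a.0)\{a} + a.0\{a} + a.X ⊢ --a--▸ u0, --a--▸ u1, --b--▸ u2
  u1 = 0\{a} ⊢ ∅
  u2 = (a.0)\{a} ⊢ ∅
LTS(Q): 4 reachable states
  v0 = rec X. (b.a.0)\{a} + a.(b.0)\{a} + a.X ⊢ --a--▸ v0, --a--▸ v1, --b--▸ v2
  v1 = (b.0)\{a} ⊢ --b--▸ v3
  v2 = (a.0)\{a} ⊢ ∅
  v3 = 0\{a} ⊢ ∅
Partition-refinement fixed point:
  B0 = {u0}
  B1 = {u1, u2, v2, v3}
  B2 = {v0}
  B3 = {v1}
u0 ∈ B0, v0 ∈ B2 → different blocks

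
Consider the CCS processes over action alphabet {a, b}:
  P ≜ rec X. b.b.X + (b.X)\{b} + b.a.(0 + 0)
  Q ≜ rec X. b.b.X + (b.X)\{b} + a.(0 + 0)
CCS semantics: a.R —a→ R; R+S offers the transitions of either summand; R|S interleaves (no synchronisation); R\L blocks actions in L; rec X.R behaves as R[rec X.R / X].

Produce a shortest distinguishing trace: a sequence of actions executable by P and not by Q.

ba

P's transition system — 4 states:
  m0 = rec X. b.b.X + (b.X)\{b} + b.a.(0 + 0) :: --b--▸ m1, --b--▸ m2
  m1 = a.(0 + 0) :: --a--▸ m3
  m2 = b.(rec X. b.b.X + (b.X)\{b} + b.a.(0 + 0)) :: --b--▸ m0
  m3 = 0 + 0 :: stopped
Q's transition system — 3 states:
  n0 = rec X. b.b.X + (b.X)\{b} + a.(0 + 0) :: --a--▸ n1, --b--▸ n2
  n1 = 0 + 0 :: stopped
  n2 = b.(rec X. b.b.X + (b.X)\{b} + a.(0 + 0)) :: --b--▸ n0
Trace ⟨ba⟩ through P, begin at {m0}:
  step 1 (b): {m1, m2}
  step 2 (a): {m3}
  ✓ P
Trace ⟨ba⟩ through Q, begin at {n0}:
  step 1 (b): {n2}
  step 2 (a): ∅ (Q stuck)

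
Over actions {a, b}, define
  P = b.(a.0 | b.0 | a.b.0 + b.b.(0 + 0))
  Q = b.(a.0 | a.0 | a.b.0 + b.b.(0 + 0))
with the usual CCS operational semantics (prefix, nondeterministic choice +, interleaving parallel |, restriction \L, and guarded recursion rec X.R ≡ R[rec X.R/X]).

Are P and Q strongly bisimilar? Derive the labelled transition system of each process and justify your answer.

LTS(P): 15 reachable states
  u0 = b.(a.0 | b.0 | a.b.0 + b.b.(0 + 0)) ⊢ --b--▸ u1
  u1 = a.0 | b.0 | a.b.0 + b.b.(0 + 0) ⊢ --a--▸ u2, --a--▸ u3, --b--▸ u4, --b--▸ u5
  u2 = 0 | b.0 | a.b.0 ⊢ --a--▸ u6, --b--▸ u7
  u3 = a.0 | b.0 | b.0 ⊢ --a--▸ u6, --b--▸ u8, --b--▸ u9
  u4 = a.0 | 0 | a.b.0 ⊢ --a--▸ u7, --a--▸ u8
  u5 = b.(0 + 0) ⊢ --b--▸ u10
  u6 = 0 | b.0 | b.0 ⊢ --b--▸ u11, --b--▸ u12
  u7 = 0 | 0 | a.b.0 ⊢ --a--▸ u11
  u8 = a.0 | 0 | b.0 ⊢ --a--▸ u11, --b--▸ u13
  u9 = a.0 | b.0 | 0 ⊢ --a--▸ u12, --b--▸ u13
  u10 = 0 + 0 ⊢ ∅
  u11 = 0 | 0 | b.0 ⊢ --b--▸ u14
  u12 = 0 | b.0 | 0 ⊢ --b--▸ u14
  u13 = a.0 | 0 | 0 ⊢ --a--▸ u14
  u14 = 0 | 0 | 0 ⊢ ∅
LTS(Q): 15 reachable states
  v0 = b.(a.0 | a.0 | a.b.0 + b.b.(0 + 0)) ⊢ --b--▸ v1
  v1 = a.0 | a.0 | a.b.0 + b.b.(0 + 0) ⊢ --a--▸ v2, --a--▸ v3, --a--▸ v4, --b--▸ v5
  v2 = 0 | a.0 | a.b.0 ⊢ --a--▸ v6, --a--▸ v7
  v3 = a.0 | 0 | a.b.0 ⊢ --a--▸ v6, --a--▸ v8
  v4 = a.0 | a.0 | b.0 ⊢ --a--▸ v7, --a--▸ v8, --b--▸ v9
  v5 = b.(0 + 0) ⊢ --b--▸ v10
  v6 = 0 | 0 | a.b.0 ⊢ --a--▸ v11
  v7 = 0 | a.0 | b.0 ⊢ --a--▸ v11, --b--▸ v12
  v8 = a.0 | 0 | b.0 ⊢ --a--▸ v11, --b--▸ v13
  v9 = a.0 | a.0 | 0 ⊢ --a--▸ v12, --a--▸ v13
  v10 = 0 + 0 ⊢ ∅
  v11 = 0 | 0 | b.0 ⊢ --b--▸ v14
  v12 = 0 | a.0 | 0 ⊢ --a--▸ v14
  v13 = a.0 | 0 | 0 ⊢ --a--▸ v14
  v14 = 0 | 0 | 0 ⊢ ∅
Coarsest stable partition (strong bisimilarity classes):
  B0 = {u0}
  B1 = {u1}
  B2 = {u2}
  B3 = {u7, v6}
  B4 = {u11, u12, u5, v11, v5}
  B5 = {u10, u14, v10, v14}
  B6 = {u6}
  B7 = {u4, v2, v3}
  B8 = {u8, u9, v7, v8}
  B9 = {u13, v12, v13}
  B10 = {u3}
  B11 = {v0}
  B12 = {v1}
  B13 = {v4}
  B14 = {v9}
u0 ∈ B0, v0 ∈ B11 → different blocks

not bisimilar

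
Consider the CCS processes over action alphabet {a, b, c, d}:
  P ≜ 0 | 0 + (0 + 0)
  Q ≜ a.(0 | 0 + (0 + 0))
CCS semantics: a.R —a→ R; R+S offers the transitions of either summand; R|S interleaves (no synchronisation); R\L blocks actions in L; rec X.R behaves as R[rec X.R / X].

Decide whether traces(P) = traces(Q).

LTS(P): 1 reachable states
  p0 = 0 | 0 + (0 + 0) ⊢ ∅
LTS(Q): 2 reachable states
  q0 = a.(0 | 0 + (0 + 0)) ⊢ —a→ q1
  q1 = 0 | 0 + (0 + 0) ⊢ ∅
Run σ = ⟨a⟩ on Q: start {q0}
  [1] a ⇒ {q1}
  Q completes σ.
Run σ = ⟨a⟩ on P: start {p0}
  [1] a ⇒ ∅ (P stuck)

traces(P) ≠ traces(Q) — witness ⟨a⟩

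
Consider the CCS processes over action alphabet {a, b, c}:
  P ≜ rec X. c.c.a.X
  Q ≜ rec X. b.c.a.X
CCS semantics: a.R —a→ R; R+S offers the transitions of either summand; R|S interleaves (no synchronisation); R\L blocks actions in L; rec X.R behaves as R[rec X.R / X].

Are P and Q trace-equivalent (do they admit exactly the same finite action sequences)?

Reachable graph of P (3 states):
  s0 = rec X. c.c.a.X :: --c--▸ s1
  s1 = c.a.(rec X. c.c.a.X) :: --c--▸ s2
  s2 = a.(rec X. c.c.a.X) :: --a--▸ s0
Reachable graph of Q (3 states):
  t0 = rec X. b.c.a.X :: --b--▸ t1
  t1 = c.a.(rec X. b.c.a.X) :: --c--▸ t2
  t2 = a.(rec X. b.c.a.X) :: --a--▸ t0
Run σ = ⟨c⟩ on P: start {s0}
  [1] c ⇒ {s1}
  ✓ P
Run σ = ⟨c⟩ on Q: start {t0}
  [1] c ⇒ ∅  — Q cannot continue

traces(P) ≠ traces(Q) — witness ⟨c⟩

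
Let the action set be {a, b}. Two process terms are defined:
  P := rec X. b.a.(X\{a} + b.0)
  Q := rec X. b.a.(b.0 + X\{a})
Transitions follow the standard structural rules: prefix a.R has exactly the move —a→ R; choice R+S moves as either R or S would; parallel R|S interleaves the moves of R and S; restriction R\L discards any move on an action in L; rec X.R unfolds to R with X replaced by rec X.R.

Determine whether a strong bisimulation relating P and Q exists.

bisimilar

LTS(P): 5 reachable states
  s0 = rec X. b.a.(X\{a} + b.0) ⊢ -b-> s1
  s1 = a.((rec X. b.a.(X\{a} + b.0))\{a} + b.0) ⊢ -a-> s2
  s2 = (rec X. b.a.(X\{a} + b.0))\{a} + b.0 ⊢ -b-> s3, -b-> s4
  s3 = (a.((rec X. b.a.(X\{a} + b.0))\{a} + b.0))\{a} ⊢ ·
  s4 = 0 ⊢ ·
LTS(Q): 5 reachable states
  t0 = rec X. b.a.(b.0 + X\{a}) ⊢ -b-> t1
  t1 = a.(b.0 + (rec X. b.a.(b.0 + X\{a}))\{a}) ⊢ -a-> t2
  t2 = b.0 + (rec X. b.a.(b.0 + X\{a}))\{a} ⊢ -b-> t3, -b-> t4
  t3 = (a.(b.0 + (rec X. b.a.(b.0 + X\{a}))\{a}))\{a} ⊢ ·
  t4 = 0 ⊢ ·
Coarsest stable partition (strong bisimilarity classes):
  B0 = {s0, t0}
  B1 = {s1, t1}
  B2 = {s2, t2}
  B3 = {s3, s4, t3, t4}
s0 ∈ B0, t0 ∈ B0 → same block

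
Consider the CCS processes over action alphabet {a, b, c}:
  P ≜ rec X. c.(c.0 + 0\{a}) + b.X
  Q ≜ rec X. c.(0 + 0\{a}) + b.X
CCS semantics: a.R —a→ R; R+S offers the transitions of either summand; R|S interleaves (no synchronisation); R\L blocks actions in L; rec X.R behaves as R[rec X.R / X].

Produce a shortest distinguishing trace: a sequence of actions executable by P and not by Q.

Reachable graph of P (3 states):
  p0 = rec X. c.(c.0 + 0\{a}) + b.X → =b=> p0, =c=> p1
  p1 = c.0 + 0\{a} → =c=> p2
  p2 = 0 → (no moves)
Reachable graph of Q (2 states):
  q0 = rec X. c.(0 + 0\{a}) + b.X → =b=> q0, =c=> q1
  q1 = 0 + 0\{a} → (no moves)
Run σ = ⟨cc⟩ on P: start {p0}
  step 1 (c): {p1}
  step 2 (c): {p2}
  P completes σ.
Run σ = ⟨cc⟩ on Q: start {q0}
  step 1 (c): {q1}
  step 2 (c): no successor for Q

cc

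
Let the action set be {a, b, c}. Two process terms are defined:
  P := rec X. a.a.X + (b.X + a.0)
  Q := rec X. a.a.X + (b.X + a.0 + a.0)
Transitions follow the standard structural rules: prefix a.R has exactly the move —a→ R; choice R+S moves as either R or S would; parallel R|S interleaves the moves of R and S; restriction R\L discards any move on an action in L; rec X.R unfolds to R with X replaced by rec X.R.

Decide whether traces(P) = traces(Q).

trace-equivalent

Reachable graph of P (3 states):
  s0 = rec X. a.a.X + (b.X + a.0) → —a→ s1, —a→ s2, —b→ s0
  s1 = 0 → deadlocked
  s2 = a.(rec X. a.a.X + (b.X + a.0)) → —a→ s0
Reachable graph of Q (3 states):
  t0 = rec X. a.a.X + (b.X + a.0 + a.0) → —a→ t1, —a→ t2, —b→ t0
  t1 = 0 → deadlocked
  t2 = a.(rec X. a.a.X + (b.X + a.0 + a.0)) → —a→ t0
Bisimilarity quotient blocks:
  B0 = {s0, t0}
  B1 = {s2, t2}
  B2 = {s1, t1}
s0 ∈ B0, t0 ∈ B0 → same block
Bisimilar ⇒ trace-equivalent.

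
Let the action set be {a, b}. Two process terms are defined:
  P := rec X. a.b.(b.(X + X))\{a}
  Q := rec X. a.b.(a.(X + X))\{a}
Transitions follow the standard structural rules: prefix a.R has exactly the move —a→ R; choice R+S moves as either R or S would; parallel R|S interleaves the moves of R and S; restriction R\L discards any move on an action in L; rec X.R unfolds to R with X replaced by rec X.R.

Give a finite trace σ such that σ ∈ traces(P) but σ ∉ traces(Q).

abb

P's transition system — 4 states:
  p0 = rec X. a.b.(b.(X + X))\{a} has moves —a→ p1
  p1 = b.(b.((rec X. a.b.(b.(X + X))\{a}) + (rec X. a.b.(b.(X + X))\{a})))\{a} has moves —b→ p2
  p2 = (b.((rec X. a.b.(b.(X + X))\{a}) + (rec X. a.b.(b.(X + X))\{a})))\{a} has moves —b→ p3
  p3 = ((rec X. a.b.(b.(X + X))\{a}) + (rec X. a.b.(b.(X + X))\{a}))\{a} has moves ·
Q's transition system — 3 states:
  q0 = rec X. a.b.(a.(X + X))\{a} has moves —a→ q1
  q1 = b.(a.((rec X. a.b.(a.(X + X))\{a}) + (rec X. a.b.(a.(X + X))\{a})))\{a} has moves —b→ q2
  q2 = (a.((rec X. a.b.(a.(X + X))\{a}) + (rec X. a.b.(a.(X + X))\{a})))\{a} has moves ·
Run σ = ⟨abb⟩ on P: start {p0}
  step 1 (a): {p1}
  step 2 (b): {p2}
  step 3 (b): {p3}
  ✓ P
Run σ = ⟨abb⟩ on Q: start {q0}
  step 1 (a): {q1}
  step 2 (b): {q2}
  step 3 (b): ∅  — Q cannot continue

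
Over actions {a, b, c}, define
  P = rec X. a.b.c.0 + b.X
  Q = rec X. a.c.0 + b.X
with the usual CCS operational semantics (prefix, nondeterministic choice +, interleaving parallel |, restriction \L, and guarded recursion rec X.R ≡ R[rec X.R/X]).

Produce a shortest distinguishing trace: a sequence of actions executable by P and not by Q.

ab

Reachable graph of P (4 states):
  s0 = rec X. a.b.c.0 + b.X :: —a→ s1, —b→ s0
  s1 = b.c.0 :: —b→ s2
  s2 = c.0 :: —c→ s3
  s3 = 0 :: deadlocked
Reachable graph of Q (3 states):
  t0 = rec X. a.c.0 + b.X :: —a→ t1, —b→ t0
  t1 = c.0 :: —c→ t2
  t2 = 0 :: deadlocked
Run σ = ⟨ab⟩ on P: start {s0}
  step 1 (a): {s1}
  step 2 (b): {s2}
  — P admits the full trace.
Run σ = ⟨ab⟩ on Q: start {t0}
  step 1 (a): {t1}
  step 2 (b): no successor for Q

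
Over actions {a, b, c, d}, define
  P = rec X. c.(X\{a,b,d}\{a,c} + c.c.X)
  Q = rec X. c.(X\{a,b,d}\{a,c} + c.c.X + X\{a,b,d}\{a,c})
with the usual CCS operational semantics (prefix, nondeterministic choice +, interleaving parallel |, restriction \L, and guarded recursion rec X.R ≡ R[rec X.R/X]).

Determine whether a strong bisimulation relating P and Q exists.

YES

Reachable graph of P (3 states):
  u0 = rec X. c.(X\{a,b,d}\{a,c} + c.c.X) | —c→ u1
  u1 = (rec X. c.(X\{a,b,d}\{a,c} + c.c.X))\{a,b,d}\{a,c} + c.c.(rec X. c.(X\{a,b,d}\{a,c} + c.c.X)) | —c→ u2
  u2 = c.(rec X. c.(X\{a,b,d}\{a,c} + c.c.X)) | —c→ u0
Reachable graph of Q (3 states):
  v0 = rec X. c.(X\{a,b,d}\{a,c} + c.c.X + X\{a,b,d}\{a,c}) | —c→ v1
  v1 = (rec X. c.(X\{a,b,d}\{a,c} + c.c.X + X\{a,b,d}\{a,c}))\{a,b,d}\{a,c} + c.c.(rec X. c.(X\{a,b,d}\{a,c} + c.c.X + X\{a,b,d}\{a,c})) + (rec X. c.(X\{a,b,d}\{a,c} + c.c.X + X\{a,b,d}\{a,c}))\{a,b,d}\{a,c} | —c→ v2
  v2 = c.(rec X. c.(X\{a,b,d}\{a,c} + c.c.X + X\{a,b,d}\{a,c})) | —c→ v0
Coarsest stable partition (strong bisimilarity classes):
  B0 = {u0, u1, u2, v0, v1, v2}
u0 ∈ B0, v0 ∈ B0 → same block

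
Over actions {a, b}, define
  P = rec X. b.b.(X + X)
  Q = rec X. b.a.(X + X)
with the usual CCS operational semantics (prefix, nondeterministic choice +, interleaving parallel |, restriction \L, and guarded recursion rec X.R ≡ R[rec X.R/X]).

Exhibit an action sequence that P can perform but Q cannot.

P's transition system — 3 states:
  u0 = rec X. b.b.(X + X) has moves —b→ u1
  u1 = b.((rec X. b.b.(X + X)) + (rec X. b.b.(X + X))) has moves —b→ u2
  u2 = (rec X. b.b.(X + X)) + (rec X. b.b.(X + X)) has moves —b→ u1
Q's transition system — 3 states:
  v0 = rec X. b.a.(X + X) has moves —b→ v1
  v1 = a.((rec X. b.a.(X + X)) + (rec X. b.a.(X + X))) has moves —a→ v2
  v2 = (rec X. b.a.(X + X)) + (rec X. b.a.(X + X)) has moves —b→ v1
Run σ = ⟨bb⟩ on P: start {u0}
  after b @ step 1: {u1}
  after b @ step 2: {u2}
  ✓ P
Run σ = ⟨bb⟩ on Q: start {v0}
  after b @ step 1: {v1}
  after b @ step 2: no successor for Q

bb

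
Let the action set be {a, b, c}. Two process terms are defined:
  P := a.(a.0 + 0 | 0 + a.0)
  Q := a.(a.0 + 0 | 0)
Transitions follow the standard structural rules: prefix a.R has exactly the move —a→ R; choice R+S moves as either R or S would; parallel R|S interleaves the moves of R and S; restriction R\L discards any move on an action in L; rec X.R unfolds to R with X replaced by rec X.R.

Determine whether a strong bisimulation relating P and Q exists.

bisimilar

LTS(P): 3 reachable states
  s0 = a.(a.0 + 0 | 0 + a.0) → -a-> s1
  s1 = a.0 + 0 | 0 + a.0 → -a-> s2
  s2 = 0 → (no moves)
LTS(Q): 3 reachable states
  t0 = a.(a.0 + 0 | 0) → -a-> t1
  t1 = a.0 + 0 | 0 → -a-> t2
  t2 = 0 → (no moves)
Bisimilarity quotient blocks:
  B0 = {s0, t0}
  B1 = {s1, t1}
  B2 = {s2, t2}
s0 ∈ B0, t0 ∈ B0 → same block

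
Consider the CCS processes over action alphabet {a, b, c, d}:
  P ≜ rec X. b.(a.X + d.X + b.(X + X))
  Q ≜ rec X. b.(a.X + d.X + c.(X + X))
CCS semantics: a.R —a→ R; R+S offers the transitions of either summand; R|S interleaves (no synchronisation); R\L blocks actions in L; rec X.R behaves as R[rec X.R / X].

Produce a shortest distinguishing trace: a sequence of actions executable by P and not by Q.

P's transition system — 3 states:
  p0 = rec X. b.(a.X + d.X + b.(X + X)) | —b→ p1
  p1 = a.(rec X. b.(a.X + d.X + b.(X + X))) + d.(rec X. b.(a.X + d.X + b.(X + X))) + b.((rec X. b.(a.X + d.X + b.(X + X))) + (rec X. b.(a.X + d.X + b.(X + X)))) | —a→ p0, —b→ p2, —d→ p0
  p2 = (rec X. b.(a.X + d.X + b.(X + X))) + (rec X. b.(a.X + d.X + b.(X + X))) | —b→ p1
Q's transition system — 3 states:
  q0 = rec X. b.(a.X + d.X + c.(X + X)) | —b→ q1
  q1 = a.(rec X. b.(a.X + d.X + c.(X + X))) + d.(rec X. b.(a.X + d.X + c.(X + X))) + c.((rec X. b.(a.X + d.X + c.(X + X))) + (rec X. b.(a.X + d.X + c.(X + X)))) | —a→ q0, —c→ q2, —d→ q0
  q2 = (rec X. b.(a.X + d.X + c.(X + X))) + (rec X. b.(a.X + d.X + c.(X + X))) | —b→ q1
Run σ = ⟨bb⟩ on P: start {p0}
  after b @ step 1: {p1}
  after b @ step 2: {p2}
  P completes σ.
Run σ = ⟨bb⟩ on Q: start {q0}
  after b @ step 1: {q1}
  after b @ step 2: ∅  — Q cannot continue

bb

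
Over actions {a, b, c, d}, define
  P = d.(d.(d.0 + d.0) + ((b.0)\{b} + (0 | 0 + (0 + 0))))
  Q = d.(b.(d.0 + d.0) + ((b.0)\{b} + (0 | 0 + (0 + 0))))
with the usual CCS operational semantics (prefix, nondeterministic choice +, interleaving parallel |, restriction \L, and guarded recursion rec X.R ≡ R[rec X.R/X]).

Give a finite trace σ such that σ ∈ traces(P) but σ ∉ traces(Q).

Reachable graph of P (4 states):
  p0 = d.(d.(d.0 + d.0) + ((b.0)\{b} + (0 | 0 + (0 + 0)))) has moves —d→ p1
  p1 = d.(d.0 + d.0) + ((b.0)\{b} + (0 | 0 + (0 + 0))) has moves —d→ p2
  p2 = d.0 + d.0 has moves —d→ p3
  p3 = 0 has moves ·
Reachable graph of Q (4 states):
  q0 = d.(b.(d.0 + d.0) + ((b.0)\{b} + (0 | 0 + (0 + 0)))) has moves —d→ q1
  q1 = b.(d.0 + d.0) + ((b.0)\{b} + (0 | 0 + (0 + 0))) has moves —b→ q2
  q2 = d.0 + d.0 has moves —d→ q3
  q3 = 0 has moves ·
Executing dd from P (initial set {p0}):
  [1] d ⇒ {p1}
  [2] d ⇒ {p2}
  — P admits the full trace.
Executing dd from Q (initial set {q0}):
  [1] d ⇒ {q1}
  [2] d ⇒ ∅ (Q stuck)

dd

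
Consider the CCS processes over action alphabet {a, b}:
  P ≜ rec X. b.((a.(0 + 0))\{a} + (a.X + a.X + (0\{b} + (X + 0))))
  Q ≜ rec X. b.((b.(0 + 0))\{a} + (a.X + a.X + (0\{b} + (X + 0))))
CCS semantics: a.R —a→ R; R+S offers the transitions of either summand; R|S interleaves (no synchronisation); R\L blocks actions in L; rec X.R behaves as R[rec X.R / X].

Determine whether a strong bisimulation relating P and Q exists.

Reachable graph of P (2 states):
  p0 = rec X. b.((a.(0 + 0))\{a} + (a.X + a.X + (0\{b} + (X + 0)))) has moves ··b··> p1
  p1 = (a.(0 + 0))\{a} + (a.(rec X. b.((a.(0 + 0))\{a} + (a.X + a.X + (0\{b} + (X + 0))))) + a.(rec X. b.((a.(0 + 0))\{a} + (a.X + a.X + (0\{b} + (X + 0))))) + (0\{b} + ((rec X. b.((a.(0 + 0))\{a} + (a.X + a.X + (0\{b} + (X + 0))))) + 0))) has moves ··a··> p0, ··b··> p1
Reachable graph of Q (3 states):
  q0 = rec X. b.((b.(0 + 0))\{a} + (a.X + a.X + (0\{b} + (X + 0)))) has moves ··b··> q1
  q1 = (b.(0 + 0))\{a} + (a.(rec X. b.((b.(0 + 0))\{a} + (a.X + a.X + (0\{b} + (X + 0))))) + a.(rec X. b.((b.(0 + 0))\{a} + (a.X + a.X + (0\{b} + (X + 0))))) + (0\{b} + ((rec X. b.((b.(0 + 0))\{a} + (a.X + a.X + (0\{b} + (X + 0))))) + 0))) has moves ··a··> q0, ··b··> q1, ··b··> q2
  q2 = (0 + 0)\{a} has moves deadlocked
Bisimilarity quotient blocks:
  B0 = {p0}
  B1 = {p1}
  B2 = {q0}
  B3 = {q1}
  B4 = {q2}
p0 ∈ B0, q0 ∈ B2 → different blocks

not bisimilar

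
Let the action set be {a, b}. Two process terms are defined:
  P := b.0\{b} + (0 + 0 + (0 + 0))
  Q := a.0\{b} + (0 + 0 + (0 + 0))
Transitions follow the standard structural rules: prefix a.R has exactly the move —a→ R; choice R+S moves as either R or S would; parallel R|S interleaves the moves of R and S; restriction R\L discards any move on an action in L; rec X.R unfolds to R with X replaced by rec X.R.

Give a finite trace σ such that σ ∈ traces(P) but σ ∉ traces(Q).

b

LTS(P): 2 reachable states
  u0 = b.0\{b} + (0 + 0 + (0 + 0)) ⊢ —b→ u1
  u1 = 0\{b} ⊢ ∅
LTS(Q): 2 reachable states
  v0 = a.0\{b} + (0 + 0 + (0 + 0)) ⊢ —a→ v1
  v1 = 0\{b} ⊢ ∅
Trace ⟨b⟩ through P, begin at {u0}:
  after b @ step 1: {u1}
  — P admits the full trace.
Trace ⟨b⟩ through Q, begin at {v0}:
  after b @ step 1: ∅  — Q cannot continue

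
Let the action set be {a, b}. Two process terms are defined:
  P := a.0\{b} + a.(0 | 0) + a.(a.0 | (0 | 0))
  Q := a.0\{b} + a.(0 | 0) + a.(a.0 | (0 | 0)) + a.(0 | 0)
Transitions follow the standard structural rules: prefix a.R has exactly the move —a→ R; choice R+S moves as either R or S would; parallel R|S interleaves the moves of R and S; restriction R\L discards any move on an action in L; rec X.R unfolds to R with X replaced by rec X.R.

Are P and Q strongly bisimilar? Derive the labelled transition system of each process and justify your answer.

P's transition system — 5 states:
  p0 = a.0\{b} + a.(0 | 0) + a.(a.0 | (0 | 0)) ⊢ —a→ p1, —a→ p2, —a→ p3
  p1 = 0 | 0 ⊢ deadlocked
  p2 = 0\{b} ⊢ deadlocked
  p3 = a.0 | (0 | 0) ⊢ —a→ p4
  p4 = 0 | (0 | 0) ⊢ deadlocked
Q's transition system — 5 states:
  q0 = a.0\{b} + a.(0 | 0) + a.(a.0 | (0 | 0)) + a.(0 | 0) ⊢ —a→ q1, —a→ q2, —a→ q3
  q1 = 0 | 0 ⊢ deadlocked
  q2 = 0\{b} ⊢ deadlocked
  q3 = a.0 | (0 | 0) ⊢ —a→ q4
  q4 = 0 | (0 | 0) ⊢ deadlocked
Coarsest stable partition (strong bisimilarity classes):
  B0 = {p0, q0}
  B1 = {p1, p2, p4, q1, q2, q4}
  B2 = {p3, q3}
p0 ∈ B0, q0 ∈ B0 → same block

bisimilar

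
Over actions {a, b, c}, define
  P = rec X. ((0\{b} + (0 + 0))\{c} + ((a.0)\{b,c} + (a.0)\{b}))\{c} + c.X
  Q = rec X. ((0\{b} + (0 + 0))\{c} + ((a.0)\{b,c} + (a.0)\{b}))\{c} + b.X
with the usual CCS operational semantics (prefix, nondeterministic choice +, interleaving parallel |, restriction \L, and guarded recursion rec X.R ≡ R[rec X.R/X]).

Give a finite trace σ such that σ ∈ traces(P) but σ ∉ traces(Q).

LTS(P): 3 reachable states
  s0 = rec X. ((0\{b} + (0 + 0))\{c} + ((a.0)\{b,c} + (a.0)\{b}))\{c} + c.X has moves --a--▸ s1, --a--▸ s2, --c--▸ s0
  s1 = 0\{b,c}\{c} has moves (no moves)
  s2 = 0\{b}\{c} has moves (no moves)
LTS(Q): 3 reachable states
  t0 = rec X. ((0\{b} + (0 + 0))\{c} + ((a.0)\{b,c} + (a.0)\{b}))\{c} + b.X has moves --a--▸ t1, --a--▸ t2, --b--▸ t0
  t1 = 0\{b,c}\{c} has moves (no moves)
  t2 = 0\{b}\{c} has moves (no moves)
Run σ = ⟨c⟩ on P: start {s0}
  after c @ step 1: {s0}
  — P admits the full trace.
Run σ = ⟨c⟩ on Q: start {t0}
  after c @ step 1: ∅ (Q stuck)

c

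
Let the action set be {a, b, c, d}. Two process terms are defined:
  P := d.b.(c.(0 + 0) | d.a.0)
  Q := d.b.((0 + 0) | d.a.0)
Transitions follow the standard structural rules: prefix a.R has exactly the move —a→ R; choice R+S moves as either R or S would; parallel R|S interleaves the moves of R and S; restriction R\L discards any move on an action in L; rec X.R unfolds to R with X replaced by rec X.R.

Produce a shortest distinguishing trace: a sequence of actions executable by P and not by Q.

dbc

LTS(P): 8 reachable states
  m0 = d.b.(c.(0 + 0) | d.a.0) :: —d→ m1
  m1 = b.(c.(0 + 0) | d.a.0) :: —b→ m2
  m2 = c.(0 + 0) | d.a.0 :: —c→ m3, —d→ m4
  m3 = (0 + 0) | d.a.0 :: —d→ m5
  m4 = c.(0 + 0) | a.0 :: —a→ m6, —c→ m5
  m5 = (0 + 0) | a.0 :: —a→ m7
  m6 = c.(0 + 0) | 0 :: —c→ m7
  m7 = (0 + 0) | 0 :: deadlocked
LTS(Q): 5 reachable states
  n0 = d.b.((0 + 0) | d.a.0) :: —d→ n1
  n1 = b.((0 + 0) | d.a.0) :: —b→ n2
  n2 = (0 + 0) | d.a.0 :: —d→ n3
  n3 = (0 + 0) | a.0 :: —a→ n4
  n4 = (0 + 0) | 0 :: deadlocked
Executing dbc from P (initial set {m0}):
  step 1 (d): {m1}
  step 2 (b): {m2}
  step 3 (c): {m3}
  — P admits the full trace.
Executing dbc from Q (initial set {n0}):
  step 1 (d): {n1}
  step 2 (b): {n2}
  step 3 (c): ∅ (Q stuck)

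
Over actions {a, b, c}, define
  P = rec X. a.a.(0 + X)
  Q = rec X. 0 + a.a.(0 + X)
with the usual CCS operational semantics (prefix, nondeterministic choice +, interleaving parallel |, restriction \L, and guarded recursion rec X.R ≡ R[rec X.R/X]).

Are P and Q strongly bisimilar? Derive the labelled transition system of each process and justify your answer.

LTS(P): 3 reachable states
  p0 = rec X. a.a.(0 + X) | -a-> p1
  p1 = a.(0 + (rec X. a.a.(0 + X))) | -a-> p2
  p2 = 0 + (rec X. a.a.(0 + X)) | -a-> p1
LTS(Q): 3 reachable states
  q0 = rec X. 0 + a.a.(0 + X) | -a-> q1
  q1 = a.(0 + (rec X. 0 + a.a.(0 + X))) | -a-> q2
  q2 = 0 + (rec X. 0 + a.a.(0 + X)) | -a-> q1
Coarsest stable partition (strong bisimilarity classes):
  B0 = {p0, p1, p2, q0, q1, q2}
p0 ∈ B0, q0 ∈ B0 → same block

P ~ Q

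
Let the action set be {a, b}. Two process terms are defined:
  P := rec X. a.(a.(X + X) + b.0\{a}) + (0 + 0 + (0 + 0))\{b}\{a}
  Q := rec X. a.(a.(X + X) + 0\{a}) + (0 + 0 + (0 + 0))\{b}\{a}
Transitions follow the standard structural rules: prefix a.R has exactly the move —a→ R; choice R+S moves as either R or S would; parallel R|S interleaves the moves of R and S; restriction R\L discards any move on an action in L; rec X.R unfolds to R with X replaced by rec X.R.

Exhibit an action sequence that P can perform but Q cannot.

Reachable graph of P (4 states):
  p0 = rec X. a.(a.(X + X) + b.0\{a}) + (0 + 0 + (0 + 0))\{b}\{a} | =a=> p1
  p1 = a.((rec X. a.(a.(X + X) + b.0\{a}) + (0 + 0 + (0 + 0))\{b}\{a}) + (rec X. a.(a.(X + X) + b.0\{a}) + (0 + 0 + (0 + 0))\{b}\{a})) + b.0\{a} | =a=> p2, =b=> p3
  p2 = (rec X. a.(a.(X + X) + b.0\{a}) + (0 + 0 + (0 + 0))\{b}\{a}) + (rec X. a.(a.(X + X) + b.0\{a}) + (0 + 0 + (0 + 0))\{b}\{a}) | =a=> p1
  p3 = 0\{a} | ∅
Reachable graph of Q (3 states):
  q0 = rec X. a.(a.(X + X) + 0\{a}) + (0 + 0 + (0 + 0))\{b}\{a} | =a=> q1
  q1 = a.((rec X. a.(a.(X + X) + 0\{a}) + (0 + 0 + (0 + 0))\{b}\{a}) + (rec X. a.(a.(X + X) + 0\{a}) + (0 + 0 + (0 + 0))\{b}\{a})) + 0\{a} | =a=> q2
  q2 = (rec X. a.(a.(X + X) + 0\{a}) + (0 + 0 + (0 + 0))\{b}\{a}) + (rec X. a.(a.(X + X) + 0\{a}) + (0 + 0 + (0 + 0))\{b}\{a}) | =a=> q1
Trace ⟨ab⟩ through P, begin at {p0}:
  [1] a ⇒ {p1}
  [2] b ⇒ {p3}
  ✓ P
Trace ⟨ab⟩ through Q, begin at {q0}:
  [1] a ⇒ {q1}
  [2] b ⇒ ∅ (Q stuck)

ab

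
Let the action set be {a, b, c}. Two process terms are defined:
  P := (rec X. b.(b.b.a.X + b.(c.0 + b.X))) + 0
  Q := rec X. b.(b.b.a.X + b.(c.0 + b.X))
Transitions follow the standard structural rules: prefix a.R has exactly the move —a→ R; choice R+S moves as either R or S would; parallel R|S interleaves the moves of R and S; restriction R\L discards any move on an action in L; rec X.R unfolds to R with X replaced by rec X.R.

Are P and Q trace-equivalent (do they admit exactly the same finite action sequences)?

Reachable graph of P (7 states):
  p0 = (rec X. b.(b.b.a.X + b.(c.0 + b.X))) + 0 ⊢ —b→ p1
  p1 = b.b.a.(rec X. b.(b.b.a.X + b.(c.0 + b.X))) + b.(c.0 + b.(rec X. b.(b.b.a.X + b.(c.0 + b.X)))) ⊢ —b→ p2, —b→ p3
  p2 = b.a.(rec X. b.(b.b.a.X + b.(c.0 + b.X))) ⊢ —b→ p4
  p3 = c.0 + b.(rec X. b.(b.b.a.X + b.(c.0 + b.X))) ⊢ —b→ p5, —c→ p6
  p4 = a.(rec X. b.(b.b.a.X + b.(c.0 + b.X))) ⊢ —a→ p5
  p5 = rec X. b.(b.b.a.X + b.(c.0 + b.X)) ⊢ —b→ p1
  p6 = 0 ⊢ (no moves)
Reachable graph of Q (6 states):
  q0 = rec X. b.(b.b.a.X + b.(c.0 + b.X)) ⊢ —b→ q1
  q1 = b.b.a.(rec X. b.(b.b.a.X + b.(c.0 + b.X))) + b.(c.0 + b.(rec X. b.(b.b.a.X + b.(c.0 + b.X)))) ⊢ —b→ q2, —b→ q3
  q2 = b.a.(rec X. b.(b.b.a.X + b.(c.0 + b.X))) ⊢ —b→ q4
  q3 = c.0 + b.(rec X. b.(b.b.a.X + b.(c.0 + b.X))) ⊢ —b→ q0, —c→ q5
  q4 = a.(rec X. b.(b.b.a.X + b.(c.0 + b.X))) ⊢ —a→ q0
  q5 = 0 ⊢ (no moves)
Coarsest stable partition (strong bisimilarity classes):
  B0 = {p0, p5, q0}
  B1 = {p1, q1}
  B2 = {p2, q2}
  B3 = {p4, q4}
  B4 = {p3, q3}
  B5 = {p6, q5}
p0 ∈ B0, q0 ∈ B0 → same block
Bisimilar ⇒ trace-equivalent.

trace-equivalent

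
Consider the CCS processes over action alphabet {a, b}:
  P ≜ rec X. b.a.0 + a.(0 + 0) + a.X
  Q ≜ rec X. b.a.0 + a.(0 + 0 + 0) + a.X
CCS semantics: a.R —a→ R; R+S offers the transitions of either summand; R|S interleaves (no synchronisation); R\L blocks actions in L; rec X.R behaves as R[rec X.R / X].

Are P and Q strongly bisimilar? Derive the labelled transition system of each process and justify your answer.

Reachable graph of P (4 states):
  m0 = rec X. b.a.0 + a.(0 + 0) + a.X has moves =a=> m0, =a=> m1, =b=> m2
  m1 = 0 + 0 has moves ·
  m2 = a.0 has moves =a=> m3
  m3 = 0 has moves ·
Reachable graph of Q (4 states):
  n0 = rec X. b.a.0 + a.(0 + 0 + 0) + a.X has moves =a=> n0, =a=> n1, =b=> n2
  n1 = 0 + 0 + 0 has moves ·
  n2 = a.0 has moves =a=> n3
  n3 = 0 has moves ·
Partition-refinement fixed point:
  B0 = {m0, n0}
  B1 = {m1, m3, n1, n3}
  B2 = {m2, n2}
m0 ∈ B0, n0 ∈ B0 → same block

YES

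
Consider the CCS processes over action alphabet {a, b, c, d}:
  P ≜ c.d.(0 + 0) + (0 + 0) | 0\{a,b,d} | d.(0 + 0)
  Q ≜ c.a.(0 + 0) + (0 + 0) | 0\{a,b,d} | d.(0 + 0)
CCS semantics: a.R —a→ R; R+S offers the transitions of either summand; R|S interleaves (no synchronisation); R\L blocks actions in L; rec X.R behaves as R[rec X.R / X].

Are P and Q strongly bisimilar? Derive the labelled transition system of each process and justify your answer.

P ≁ Q

Reachable graph of P (4 states):
  s0 = c.d.(0 + 0) + (0 + 0) | 0\{a,b,d} | d.(0 + 0) has moves —c→ s1, —d→ s2
  s1 = d.(0 + 0) has moves —d→ s3
  s2 = (0 + 0) | 0\{a,b,d} | (0 + 0) has moves ∅
  s3 = 0 + 0 has moves ∅
Reachable graph of Q (4 states):
  t0 = c.a.(0 + 0) + (0 + 0) | 0\{a,b,d} | d.(0 + 0) has moves —c→ t1, —d→ t2
  t1 = a.(0 + 0) has moves —a→ t3
  t2 = (0 + 0) | 0\{a,b,d} | (0 + 0) has moves ∅
  t3 = 0 + 0 has moves ∅
Bisimilarity quotient blocks:
  B0 = {s0}
  B1 = {s1}
  B2 = {s2, s3, t2, t3}
  B3 = {t0}
  B4 = {t1}
s0 ∈ B0, t0 ∈ B3 → different blocks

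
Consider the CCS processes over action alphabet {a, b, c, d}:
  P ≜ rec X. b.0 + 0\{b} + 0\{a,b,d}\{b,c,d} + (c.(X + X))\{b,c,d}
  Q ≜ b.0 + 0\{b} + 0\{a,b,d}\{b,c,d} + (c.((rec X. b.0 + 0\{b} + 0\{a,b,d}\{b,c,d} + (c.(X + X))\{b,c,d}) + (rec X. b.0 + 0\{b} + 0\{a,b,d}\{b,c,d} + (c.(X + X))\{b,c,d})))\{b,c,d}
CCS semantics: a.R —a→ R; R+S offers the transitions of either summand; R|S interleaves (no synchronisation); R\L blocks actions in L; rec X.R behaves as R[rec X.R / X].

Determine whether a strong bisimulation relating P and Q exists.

YES

P's transition system — 2 states:
  p0 = rec X. b.0 + 0\{b} + 0\{a,b,d}\{b,c,d} + (c.(X + X))\{b,c,d} ⊢ —b→ p1
  p1 = 0 ⊢ deadlocked
Q's transition system — 2 states:
  q0 = b.0 + 0\{b} + 0\{a,b,d}\{b,c,d} + (c.((rec X. b.0 + 0\{b} + 0\{a,b,d}\{b,c,d} + (c.(X + X))\{b,c,d}) + (rec X. b.0 + 0\{b} + 0\{a,b,d}\{b,c,d} + (c.(X + X))\{b,c,d})))\{b,c,d} ⊢ —b→ q1
  q1 = 0 ⊢ deadlocked
Coarsest stable partition (strong bisimilarity classes):
  B0 = {p0, q0}
  B1 = {p1, q1}
p0 ∈ B0, q0 ∈ B0 → same block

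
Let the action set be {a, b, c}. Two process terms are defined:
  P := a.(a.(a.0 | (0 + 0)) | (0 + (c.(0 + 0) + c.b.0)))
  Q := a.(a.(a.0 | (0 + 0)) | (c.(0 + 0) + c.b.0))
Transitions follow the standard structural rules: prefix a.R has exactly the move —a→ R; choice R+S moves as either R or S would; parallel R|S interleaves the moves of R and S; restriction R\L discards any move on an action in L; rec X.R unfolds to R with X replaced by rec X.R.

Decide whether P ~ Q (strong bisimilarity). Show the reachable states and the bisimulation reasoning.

YES

LTS(P): 13 reachable states
  m0 = a.(a.(a.0 | (0 + 0)) | (0 + (c.(0 + 0) + c.b.0))) | ··a··> m1
  m1 = a.(a.0 | (0 + 0)) | (0 + (c.(0 + 0) + c.b.0)) | ··a··> m2, ··c··> m3, ··c··> m4
  m2 = a.0 | (0 + 0) | (0 + (c.(0 + 0) + c.b.0)) | ··a··> m5, ··c··> m6, ··c··> m7
  m3 = a.(a.0 | (0 + 0)) | (0 + 0) | ··a··> m6
  m4 = a.(a.0 | (0 + 0)) | b.0 | ··a··> m7, ··b··> m8
  m5 = 0 | (0 + 0) | (0 + (c.(0 + 0) + c.b.0)) | ··c··> m10, ··c··> m9
  m6 = a.0 | (0 + 0) | (0 + 0) | ··a··> m9
  m7 = a.0 | (0 + 0) | b.0 | ··a··> m10, ··b··> m11
  m8 = a.(a.0 | (0 + 0)) | 0 | ··a··> m11
  m9 = 0 | (0 + 0) | (0 + 0) | ∅
  m10 = 0 | (0 + 0) | b.0 | ··b··> m12
  m11 = a.0 | (0 + 0) | 0 | ··a··> m12
  m12 = 0 | (0 + 0) | 0 | ∅
LTS(Q): 13 reachable states
  n0 = a.(a.(a.0 | (0 + 0)) | (c.(0 + 0) + c.b.0)) | ··a··> n1
  n1 = a.(a.0 | (0 + 0)) | (c.(0 + 0) + c.b.0) | ··a··> n2, ··c··> n3, ··c··> n4
  n2 = a.0 | (0 + 0) | (c.(0 + 0) + c.b.0) | ··a··> n5, ··c··> n6, ··c··> n7
  n3 = a.(a.0 | (0 + 0)) | (0 + 0) | ··a··> n6
  n4 = a.(a.0 | (0 + 0)) | b.0 | ··a··> n7, ··b··> n8
  n5 = 0 | (0 + 0) | (c.(0 + 0) + c.b.0) | ··c··> n10, ··c··> n9
  n6 = a.0 | (0 + 0) | (0 + 0) | ··a··> n9
  n7 = a.0 | (0 + 0) | b.0 | ··a··> n10, ··b··> n11
  n8 = a.(a.0 | (0 + 0)) | 0 | ··a··> n11
  n9 = 0 | (0 + 0) | (0 + 0) | ∅
  n10 = 0 | (0 + 0) | b.0 | ··b··> n12
  n11 = a.0 | (0 + 0) | 0 | ··a··> n12
  n12 = 0 | (0 + 0) | 0 | ∅
Partition-refinement fixed point:
  B0 = {m0, n0}
  B1 = {m1, n1}
  B2 = {m3, m8, n3, n8}
  B3 = {m11, m6, n11, n6}
  B4 = {m12, m9, n12, n9}
  B5 = {m4, n4}
  B6 = {m7, n7}
  B7 = {m10, n10}
  B8 = {m2, n2}
  B9 = {m5, n5}
m0 ∈ B0, n0 ∈ B0 → same block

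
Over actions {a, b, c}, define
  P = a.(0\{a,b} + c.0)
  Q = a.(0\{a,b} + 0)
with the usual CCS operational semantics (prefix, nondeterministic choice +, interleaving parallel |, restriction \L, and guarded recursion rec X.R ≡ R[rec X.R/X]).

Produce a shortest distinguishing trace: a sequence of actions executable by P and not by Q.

ac

P's transition system — 3 states:
  p0 = a.(0\{a,b} + c.0) | ··a··> p1
  p1 = 0\{a,b} + c.0 | ··c··> p2
  p2 = 0 | ∅
Q's transition system — 2 states:
  q0 = a.(0\{a,b} + 0) | ··a··> q1
  q1 = 0\{a,b} + 0 | ∅
Run σ = ⟨ac⟩ on P: start {p0}
  [1] a ⇒ {p1}
  [2] c ⇒ {p2}
  — P admits the full trace.
Run σ = ⟨ac⟩ on Q: start {q0}
  [1] a ⇒ {q1}
  [2] c ⇒ ∅ (Q stuck)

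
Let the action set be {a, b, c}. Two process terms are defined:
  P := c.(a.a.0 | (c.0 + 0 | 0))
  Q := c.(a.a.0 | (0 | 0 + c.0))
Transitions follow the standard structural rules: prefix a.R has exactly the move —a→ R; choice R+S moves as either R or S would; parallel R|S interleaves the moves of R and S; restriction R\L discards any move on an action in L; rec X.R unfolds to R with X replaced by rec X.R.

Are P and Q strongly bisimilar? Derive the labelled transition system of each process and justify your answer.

LTS(P): 7 reachable states
  m0 = c.(a.a.0 | (c.0 + 0 | 0)) :: -c-> m1
  m1 = a.a.0 | (c.0 + 0 | 0) :: -a-> m2, -c-> m3
  m2 = a.0 | (c.0 + 0 | 0) :: -a-> m4, -c-> m5
  m3 = a.a.0 | 0 :: -a-> m5
  m4 = 0 | (c.0 + 0 | 0) :: -c-> m6
  m5 = a.0 | 0 :: -a-> m6
  m6 = 0 | 0 :: (no moves)
LTS(Q): 7 reachable states
  n0 = c.(a.a.0 | (0 | 0 + c.0)) :: -c-> n1
  n1 = a.a.0 | (0 | 0 + c.0) :: -a-> n2, -c-> n3
  n2 = a.0 | (0 | 0 + c.0) :: -a-> n4, -c-> n5
  n3 = a.a.0 | 0 :: -a-> n5
  n4 = 0 | (0 | 0 + c.0) :: -c-> n6
  n5 = a.0 | 0 :: -a-> n6
  n6 = 0 | 0 :: (no moves)
Bisimilarity quotient blocks:
  B0 = {m0, n0}
  B1 = {m1, n1}
  B2 = {m2, n2}
  B3 = {m4, n4}
  B4 = {m6, n6}
  B5 = {m5, n5}
  B6 = {m3, n3}
m0 ∈ B0, n0 ∈ B0 → same block

YES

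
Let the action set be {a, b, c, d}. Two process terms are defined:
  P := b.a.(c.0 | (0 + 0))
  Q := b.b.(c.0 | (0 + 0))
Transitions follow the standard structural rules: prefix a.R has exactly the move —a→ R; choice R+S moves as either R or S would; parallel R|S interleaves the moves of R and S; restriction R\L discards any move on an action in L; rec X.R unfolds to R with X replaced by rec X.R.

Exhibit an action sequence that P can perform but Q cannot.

ba

P's transition system — 4 states:
  p0 = b.a.(c.0 | (0 + 0)) → ··b··> p1
  p1 = a.(c.0 | (0 + 0)) → ··a··> p2
  p2 = c.0 | (0 + 0) → ··c··> p3
  p3 = 0 | (0 + 0) → deadlocked
Q's transition system — 4 states:
  q0 = b.b.(c.0 | (0 + 0)) → ··b··> q1
  q1 = b.(c.0 | (0 + 0)) → ··b··> q2
  q2 = c.0 | (0 + 0) → ··c··> q3
  q3 = 0 | (0 + 0) → deadlocked
Run σ = ⟨ba⟩ on P: start {p0}
  step 1 (b): {p1}
  step 2 (a): {p2}
  — P admits the full trace.
Run σ = ⟨ba⟩ on Q: start {q0}
  step 1 (b): {q1}
  step 2 (a): ∅  — Q cannot continue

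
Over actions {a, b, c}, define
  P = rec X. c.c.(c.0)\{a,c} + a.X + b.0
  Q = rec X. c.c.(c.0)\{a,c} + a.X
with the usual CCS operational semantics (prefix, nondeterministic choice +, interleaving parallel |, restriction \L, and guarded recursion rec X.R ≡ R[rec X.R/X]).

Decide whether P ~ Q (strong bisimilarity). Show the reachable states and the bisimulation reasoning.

LTS(P): 4 reachable states
  s0 = rec X. c.c.(c.0)\{a,c} + a.X + b.0 ⊢ —a→ s0, —b→ s1, —c→ s2
  s1 = 0 ⊢ stopped
  s2 = c.(c.0)\{a,c} ⊢ —c→ s3
  s3 = (c.0)\{a,c} ⊢ stopped
LTS(Q): 3 reachable states
  t0 = rec X. c.c.(c.0)\{a,c} + a.X ⊢ —a→ t0, —c→ t1
  t1 = c.(c.0)\{a,c} ⊢ —c→ t2
  t2 = (c.0)\{a,c} ⊢ stopped
Partition-refinement fixed point:
  B0 = {s0}
  B1 = {s2, t1}
  B2 = {s1, s3, t2}
  B3 = {t0}
s0 ∈ B0, t0 ∈ B3 → different blocks

P ≁ Q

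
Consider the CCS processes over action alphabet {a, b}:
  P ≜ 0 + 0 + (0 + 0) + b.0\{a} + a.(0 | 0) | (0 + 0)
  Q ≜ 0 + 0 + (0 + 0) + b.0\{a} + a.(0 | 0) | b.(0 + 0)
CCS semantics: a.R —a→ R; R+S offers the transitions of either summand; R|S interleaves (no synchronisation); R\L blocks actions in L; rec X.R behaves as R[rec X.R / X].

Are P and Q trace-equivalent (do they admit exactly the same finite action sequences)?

LTS(P): 3 reachable states
  s0 = 0 + 0 + (0 + 0) + b.0\{a} + a.(0 | 0) | (0 + 0) has moves ··a··> s1, ··b··> s2
  s1 = 0 | 0 | (0 + 0) has moves deadlocked
  s2 = 0\{a} has moves deadlocked
LTS(Q): 5 reachable states
  t0 = 0 + 0 + (0 + 0) + b.0\{a} + a.(0 | 0) | b.(0 + 0) has moves ··a··> t1, ··b··> t2, ··b··> t3
  t1 = 0 | 0 | b.(0 + 0) has moves ··b··> t4
  t2 = 0\{a} has moves deadlocked
  t3 = a.(0 | 0) | (0 + 0) has moves ··a··> t4
  t4 = 0 | 0 | (0 + 0) has moves deadlocked
Run σ = ⟨ab⟩ on Q: start {t0}
  [1] a ⇒ {t1}
  [2] b ⇒ {t4}
  ✓ Q
Run σ = ⟨ab⟩ on P: start {s0}
  [1] a ⇒ {s1}
  [2] b ⇒ ∅  — P cannot continue

trace-distinct — witness ⟨ab⟩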